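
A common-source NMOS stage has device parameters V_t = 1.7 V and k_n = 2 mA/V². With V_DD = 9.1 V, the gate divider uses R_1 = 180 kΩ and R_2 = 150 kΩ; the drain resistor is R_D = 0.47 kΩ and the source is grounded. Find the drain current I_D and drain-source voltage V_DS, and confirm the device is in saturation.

V_G = V_DD·R_2/(R_1+R_2) = 9.1×150/330 = 4.14 V. With the source grounded, V_GS = V_G = 4.14 V.
Assume saturation: I_D = (k_n/2)(V_GS − V_t)² = (2/2)×(4.14 − 1.7)² = 1×2.44² = 5.94 mA.
V_DS = V_DD − I_D·R_D = 9.1 − 5.94×0.47 = 6.31 V.
Saturation requires V_DS ≥ V_GS − V_t = 2.44 V; 6.31 ≥ 2.44 ✓.

I_D ≈ 5.9 mA, V_DS ≈ 6.3 V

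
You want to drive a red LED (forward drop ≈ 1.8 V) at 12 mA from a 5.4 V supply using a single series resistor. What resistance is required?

The resistor drops V_S − V_D = 5.4 − 1.8 = 3.6 V at 12 mA.
R = 3.6 V / 12 mA = 0.3 kΩ.

R ≈ 0.3 kΩ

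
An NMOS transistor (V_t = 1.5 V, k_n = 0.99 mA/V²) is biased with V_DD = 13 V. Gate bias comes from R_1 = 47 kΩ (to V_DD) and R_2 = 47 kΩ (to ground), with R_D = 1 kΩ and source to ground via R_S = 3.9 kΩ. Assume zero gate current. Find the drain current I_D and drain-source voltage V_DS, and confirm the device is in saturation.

V_G = V_DD·R_2/(R_1+R_2) = 13×47/94 = 6.5 V.
Assume saturation: I_D = (k_n/2)(V_GS − V_t)² with V_GS = V_G − I_D·R_S = 6.5 − 3.9·I_D.
Substituting gives 7.53·I_D² − 20.3·I_D + 12.4 = 0, with roots I_D = 0.93 or 1.77 mA.
The root I_D = 1.77 mA gives V_GS = -0.389 V ≤ V_t, so take I_D = 0.93 mA.
Then V_GS = 2.87 V and V_DS = V_DD − I_D(R_D+R_S) = 13 − 0.93×4.9 = 8.44 V.
Saturation requires V_DS ≥ V_GS − V_t = 1.37 V; 8.44 ≥ 1.37 ✓.

I_D ≈ 0.93 mA, V_DS ≈ 8.4 V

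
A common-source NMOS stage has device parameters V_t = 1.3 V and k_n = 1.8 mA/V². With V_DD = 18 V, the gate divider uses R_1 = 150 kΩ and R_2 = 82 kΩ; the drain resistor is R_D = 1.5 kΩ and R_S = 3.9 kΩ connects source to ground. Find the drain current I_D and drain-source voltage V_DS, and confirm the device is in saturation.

V_G = V_DD·R_2/(R_1+R_2) = 18×82/232 = 6.36 V.
Assume saturation: I_D = (k_n/2)(V_GS − V_t)² with V_GS = V_G − I_D·R_S = 6.36 − 3.9·I_D.
Substituting gives 13.7·I_D² − 36.5·I_D + 23.1 = 0, with roots I_D = 1.02 or 1.64 mA.
The root I_D = 1.64 mA gives V_GS = -0.0518 V ≤ V_t, so take I_D = 1.02 mA.
Then V_GS = 2.37 V and V_DS = V_DD − I_D(R_D+R_S) = 18 − 1.02×5.4 = 12.5 V.
Saturation requires V_DS ≥ V_GS − V_t = 1.07 V; 12.5 ≥ 1.07 ✓.

I_D ≈ 1 mA, V_DS ≈ 12 V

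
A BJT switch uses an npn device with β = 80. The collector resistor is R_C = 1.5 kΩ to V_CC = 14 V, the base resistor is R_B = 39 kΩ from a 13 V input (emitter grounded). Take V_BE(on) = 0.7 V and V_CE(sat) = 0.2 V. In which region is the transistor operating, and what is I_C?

saturation; I_C ≈ 9.2 mA

Assume active: I_B = (13 − 0.7)/39 = 0.315 mA, giving I_C = β·I_B = 25.2 mA.
But then V_CE = 14 − 25.2×1.5 = -23.8 V < V_CE(sat) = 0.2 V — impossible in the active region.
So the transistor is saturated. With V_CE = 0.2 V, I_C = (V_CC − 0.2)/R_C = 13.8/1.5 = 9.2 mA.
Check: β·I_B = 25.2 mA > I_C = 9.2 mA, confirming saturation.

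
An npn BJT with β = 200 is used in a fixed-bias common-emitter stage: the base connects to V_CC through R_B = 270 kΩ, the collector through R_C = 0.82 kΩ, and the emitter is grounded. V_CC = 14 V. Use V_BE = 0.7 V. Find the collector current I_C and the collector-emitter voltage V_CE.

Base loop: V_CC = I_B·R_B + V_BE, so I_B = (14 − 0.7)/270 kΩ = 0.0493 mA.
In the active region I_C = β·I_B = 200 × 0.0493 = 9.85 mA.
Collector loop: V_CE = V_CC − I_C·R_C = 14 − 9.85×0.82 = 5.92 V.
Since V_CE = 5.92 V > V_CE(sat) ≈ 0.2 V, the transistor is in the active region as assumed.

I_C ≈ 9.9 mA, V_CE ≈ 5.9 V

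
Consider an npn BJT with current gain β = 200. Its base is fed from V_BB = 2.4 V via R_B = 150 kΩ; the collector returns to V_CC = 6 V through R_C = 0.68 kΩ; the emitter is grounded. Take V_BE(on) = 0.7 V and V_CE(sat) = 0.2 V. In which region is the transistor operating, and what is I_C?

active; I_C ≈ 2.3 mA

Assume active. Base-emitter loop: I_B = (V_BB − V_BE)/R_B = (2.4 − 0.7)/150 = 0.0113 mA.
I_C = β·I_B = 200×0.0113 = 2.27 mA.
V_CE = V_CC − I_C·R_C = 6 − 2.27×0.68 = 4.46 V > V_CE(sat), so the active-region assumption holds.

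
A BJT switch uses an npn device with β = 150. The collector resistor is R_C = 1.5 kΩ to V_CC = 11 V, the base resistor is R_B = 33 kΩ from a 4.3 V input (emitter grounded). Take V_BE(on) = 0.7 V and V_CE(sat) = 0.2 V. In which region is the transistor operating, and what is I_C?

saturation; I_C ≈ 7.2 mA

Assume active: I_B = (4.3 − 0.7)/33 = 0.109 mA, giving I_C = β·I_B = 16.4 mA.
But then V_CE = 11 − 16.4×1.5 = -13.5 V < V_CE(sat) = 0.2 V — impossible in the active region.
So the transistor is saturated. With V_CE = 0.2 V, I_C = (V_CC − 0.2)/R_C = 10.8/1.5 = 7.2 mA.
Check: β·I_B = 16.4 mA > I_C = 7.2 mA, confirming saturation.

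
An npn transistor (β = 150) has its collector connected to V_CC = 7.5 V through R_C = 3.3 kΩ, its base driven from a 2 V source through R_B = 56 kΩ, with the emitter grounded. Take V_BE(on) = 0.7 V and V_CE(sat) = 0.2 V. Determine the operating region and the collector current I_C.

Assume active: I_B = (2 − 0.7)/56 = 0.0232 mA, giving I_C = β·I_B = 3.48 mA.
But then V_CE = 7.5 − 3.48×3.3 = -3.99 V < V_CE(sat) = 0.2 V — impossible in the active region.
So the transistor is saturated. With V_CE = 0.2 V, I_C = (V_CC − 0.2)/R_C = 7.3/3.3 = 2.21 mA.
Check: β·I_B = 3.48 mA > I_C = 2.21 mA, confirming saturation.

saturation; I_C ≈ 2.2 mA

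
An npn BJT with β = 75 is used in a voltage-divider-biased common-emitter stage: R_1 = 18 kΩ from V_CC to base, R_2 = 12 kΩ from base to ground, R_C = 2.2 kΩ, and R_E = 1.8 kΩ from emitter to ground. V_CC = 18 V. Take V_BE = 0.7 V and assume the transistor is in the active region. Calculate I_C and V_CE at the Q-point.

I_C ≈ 3.4 mA, V_CE ≈ 4.4 V

Thevenize the base divider: V_Th = V_CC·R_2/(R_1+R_2) = 18×12/30 = 7.2 V, R_Th = R_1‖R_2 = 7.2 kΩ.
Base-emitter loop: V_Th = I_B·R_Th + V_BE + (β+1)I_B·R_E, so I_B = (7.2 − 0.7) / (7.2 + 76×1.8) = 0.0451 mA.
I_C = β·I_B = 75×0.0451 = 3.39 mA, and I_E = (β+1)I_B = 3.43 mA.
V_CE = V_CC − I_C·R_C − I_E·R_E = 18 − 3.39×2.2 − 3.43×1.8 = 4.38 V.
V_CE = 4.38 V > 0.2 V confirms active-region operation.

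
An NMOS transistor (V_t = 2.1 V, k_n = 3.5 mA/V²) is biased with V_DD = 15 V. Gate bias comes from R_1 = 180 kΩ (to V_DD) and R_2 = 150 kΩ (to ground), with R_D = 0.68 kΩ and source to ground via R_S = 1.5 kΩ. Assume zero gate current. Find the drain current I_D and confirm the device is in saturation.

I_D ≈ 2.4 mA

V_G = V_DD·R_2/(R_1+R_2) = 15×150/330 = 6.82 V.
Assume saturation: I_D = (k_n/2)(V_GS − V_t)² with V_GS = V_G − I_D·R_S = 6.82 − 1.5·I_D.
Substituting gives 3.94·I_D² − 25.8·I_D + 39 = 0, with roots I_D = 2.37 or 4.18 mA.
The root I_D = 4.18 mA gives V_GS = 0.555 V ≤ V_t, so take I_D = 2.37 mA.
Then V_GS = 3.26 V and V_DS = V_DD − I_D(R_D+R_S) = 15 − 2.37×2.18 = 9.83 V.
Saturation requires V_DS ≥ V_GS − V_t = 1.16 V; 9.83 ≥ 1.16 ✓.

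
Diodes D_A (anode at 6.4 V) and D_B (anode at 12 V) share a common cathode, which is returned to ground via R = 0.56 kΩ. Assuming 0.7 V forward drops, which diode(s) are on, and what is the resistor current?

Assume both conduct. Then node N would need to be at both 6.4−0.7 = 5.7 V and 12−0.7 = 11.3 V, which is impossible.
Assume only D_B conducts: V_N = 12 − 0.7 = 11.3 V, so I_R = 11.3/0.56 = 20.2 mA.
Check D_A: its anode-to-cathode voltage is 6.4 − 11.3 = -4.9 V < 0.7 V, so it is off. The assumption is consistent.

Only D_B conducts; I_R ≈ 20 mA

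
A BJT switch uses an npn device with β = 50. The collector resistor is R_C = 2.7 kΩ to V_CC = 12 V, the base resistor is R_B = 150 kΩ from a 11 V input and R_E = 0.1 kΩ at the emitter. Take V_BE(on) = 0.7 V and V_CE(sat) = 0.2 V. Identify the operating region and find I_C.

active; I_C ≈ 3.3 mA

Assume active. Base-emitter loop: I_B = (V_BB − V_BE)/(R_B + (β+1)R_E) = (11 − 0.7)/(150 + 51×0.1) = 0.0664 mA.
I_C = β·I_B = 50×0.0664 = 3.32 mA.
V_CE = V_CC − I_C·R_C − I_E·R_E = 12 − 3.32×2.7 − 3.39×0.1 = 2.7 V > V_CE(sat), so the active-region assumption holds.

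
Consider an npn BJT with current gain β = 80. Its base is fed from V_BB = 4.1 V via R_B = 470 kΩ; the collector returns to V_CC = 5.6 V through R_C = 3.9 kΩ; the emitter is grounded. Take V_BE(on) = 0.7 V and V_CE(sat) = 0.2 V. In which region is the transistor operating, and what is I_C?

Assume active. Base-emitter loop: I_B = (V_BB − V_BE)/R_B = (4.1 − 0.7)/470 = 0.00723 mA.
I_C = β·I_B = 80×0.00723 = 0.579 mA.
V_CE = V_CC − I_C·R_C = 5.6 − 0.579×3.9 = 3.34 V > V_CE(sat), so the active-region assumption holds.

active; I_C ≈ 0.58 mA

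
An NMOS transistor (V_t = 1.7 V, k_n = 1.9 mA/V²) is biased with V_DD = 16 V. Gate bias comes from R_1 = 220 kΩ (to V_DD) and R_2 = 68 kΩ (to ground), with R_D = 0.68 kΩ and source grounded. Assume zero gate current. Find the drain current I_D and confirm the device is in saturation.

I_D ≈ 4.1 mA

V_G = V_DD·R_2/(R_1+R_2) = 16×68/288 = 3.78 V. With the source grounded, V_GS = V_G = 3.78 V.
Assume saturation: I_D = (k_n/2)(V_GS − V_t)² = (1.9/2)×(3.78 − 1.7)² = 0.95×2.08² = 4.1 mA.
V_DS = V_DD − I_D·R_D = 16 − 4.1×0.68 = 13.2 V.
Saturation requires V_DS ≥ V_GS − V_t = 2.08 V; 13.2 ≥ 2.08 ✓.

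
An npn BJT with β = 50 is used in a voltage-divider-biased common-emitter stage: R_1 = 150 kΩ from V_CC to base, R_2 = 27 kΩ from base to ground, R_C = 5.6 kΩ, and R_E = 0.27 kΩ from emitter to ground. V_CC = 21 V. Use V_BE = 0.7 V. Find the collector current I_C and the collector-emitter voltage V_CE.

Thevenize the base divider: V_Th = V_CC·R_2/(R_1+R_2) = 21×27/177 = 3.2 V, R_Th = R_1‖R_2 = 22.9 kΩ.
Base-emitter loop: V_Th = I_B·R_Th + V_BE + (β+1)I_B·R_E, so I_B = (3.2 − 0.7) / (22.9 + 51×0.27) = 0.0683 mA.
I_C = β·I_B = 50×0.0683 = 3.42 mA, and I_E = (β+1)I_B = 3.48 mA.
V_CE = V_CC − I_C·R_C − I_E·R_E = 21 − 3.42×5.6 − 3.48×0.27 = 0.935 V.
V_CE = 0.935 V > 0.2 V confirms active-region operation.

I_C ≈ 3.4 mA, V_CE ≈ 0.93 V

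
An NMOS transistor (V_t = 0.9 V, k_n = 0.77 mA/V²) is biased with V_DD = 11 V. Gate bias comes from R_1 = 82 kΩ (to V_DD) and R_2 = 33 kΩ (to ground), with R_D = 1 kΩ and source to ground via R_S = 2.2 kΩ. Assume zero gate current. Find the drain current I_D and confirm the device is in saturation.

I_D ≈ 0.51 mA

V_G = V_DD·R_2/(R_1+R_2) = 11×33/115 = 3.16 V.
Assume saturation: I_D = (k_n/2)(V_GS − V_t)² with V_GS = V_G − I_D·R_S = 3.16 − 2.2·I_D.
Substituting gives 1.86·I_D² − 4.82·I_D + 1.96 = 0, with roots I_D = 0.505 or 2.08 mA.
The root I_D = 2.08 mA gives V_GS = -1.43 V ≤ V_t, so take I_D = 0.505 mA.
Then V_GS = 2.05 V and V_DS = V_DD − I_D(R_D+R_S) = 11 − 0.505×3.2 = 9.38 V.
Saturation requires V_DS ≥ V_GS − V_t = 1.15 V; 9.38 ≥ 1.15 ✓.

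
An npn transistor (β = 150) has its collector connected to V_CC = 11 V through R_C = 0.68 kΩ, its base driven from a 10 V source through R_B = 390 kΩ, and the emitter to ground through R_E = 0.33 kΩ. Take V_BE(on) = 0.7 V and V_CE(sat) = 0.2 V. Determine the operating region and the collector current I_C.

Assume active. Base-emitter loop: I_B = (V_BB − V_BE)/(R_B + (β+1)R_E) = (10 − 0.7)/(390 + 151×0.33) = 0.0211 mA.
I_C = β·I_B = 150×0.0211 = 3.17 mA.
V_CE = V_CC − I_C·R_C − I_E·R_E = 11 − 3.17×0.68 − 3.19×0.33 = 7.79 V > V_CE(sat), so the active-region assumption holds.

active; I_C ≈ 3.2 mA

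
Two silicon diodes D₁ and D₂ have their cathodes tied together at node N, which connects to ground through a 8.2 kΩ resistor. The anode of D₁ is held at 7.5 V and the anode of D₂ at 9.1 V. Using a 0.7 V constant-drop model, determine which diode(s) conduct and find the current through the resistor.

Assume both conduct. Then node N would need to be at both 7.5−0.7 = 6.8 V and 9.1−0.7 = 8.4 V, which is impossible.
Assume only D₂ conducts: V_N = 9.1 − 0.7 = 8.4 V, so I_R = 8.4/8.2 = 1.02 mA.
Check D₁: its anode-to-cathode voltage is 7.5 − 8.4 = -0.9 V < 0.7 V, so it is off. The assumption is consistent.

Only D₂ conducts; I_R ≈ 1 mA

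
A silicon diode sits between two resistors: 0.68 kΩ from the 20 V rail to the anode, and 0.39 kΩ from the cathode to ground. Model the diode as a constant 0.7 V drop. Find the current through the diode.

The two resistors are in series with the diode, so KVL gives 20 = I·0.68 + 0.7 + I·0.39.
I = (20 − 0.7) / (0.68 + 0.39) kΩ = 19.3 / 1.07 = 18 mA.

I ≈ 18 mA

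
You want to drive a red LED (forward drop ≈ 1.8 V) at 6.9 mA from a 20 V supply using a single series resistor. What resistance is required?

R ≈ 2.6 kΩ

The resistor drops V_S − V_D = 20 − 1.8 = 18.2 V at 6.9 mA.
R = 18.2 V / 6.9 mA = 2.64 kΩ.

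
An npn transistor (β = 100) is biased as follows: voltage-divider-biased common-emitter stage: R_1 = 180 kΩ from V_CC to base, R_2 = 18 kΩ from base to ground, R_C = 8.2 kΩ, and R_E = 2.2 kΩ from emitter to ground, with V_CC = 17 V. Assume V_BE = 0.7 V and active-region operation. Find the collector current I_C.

I_C ≈ 0.35 mA

Thevenize the base divider: V_Th = V_CC·R_2/(R_1+R_2) = 17×18/198 = 1.55 V, R_Th = R_1‖R_2 = 16.4 kΩ.
Base-emitter loop: V_Th = I_B·R_Th + V_BE + (β+1)I_B·R_E, so I_B = (1.55 − 0.7) / (16.4 + 101×2.2) = 0.00354 mA.
I_C = β·I_B = 100×0.00354 = 0.354 mA, and I_E = (β+1)I_B = 0.358 mA.
V_CE = V_CC − I_C·R_C − I_E·R_E = 17 − 0.354×8.2 − 0.358×2.2 = 13.3 V.
V_CE = 13.3 V > 0.2 V confirms active-region operation.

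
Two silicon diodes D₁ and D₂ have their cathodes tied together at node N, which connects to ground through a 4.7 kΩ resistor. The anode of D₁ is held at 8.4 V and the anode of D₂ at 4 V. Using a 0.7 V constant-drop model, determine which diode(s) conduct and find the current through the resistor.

Assume both conduct. Then node N would need to be at both 8.4−0.7 = 7.7 V and 4−0.7 = 3.3 V, which is impossible.
Assume only D₁ conducts: V_N = 8.4 − 0.7 = 7.7 V, so I_R = 7.7/4.7 = 1.64 mA.
Check D₂: its anode-to-cathode voltage is 4 − 7.7 = -3.7 V < 0.7 V, so it is off. The assumption is consistent.

Only D₁ conducts; I_R ≈ 1.6 mA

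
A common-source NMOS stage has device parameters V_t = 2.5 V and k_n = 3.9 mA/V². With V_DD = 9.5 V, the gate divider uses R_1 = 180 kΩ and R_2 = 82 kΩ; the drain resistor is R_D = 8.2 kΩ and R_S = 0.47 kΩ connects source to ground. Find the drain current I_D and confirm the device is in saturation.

I_D ≈ 0.25 mA

V_G = V_DD·R_2/(R_1+R_2) = 9.5×82/262 = 2.97 V.
Assume saturation: I_D = (k_n/2)(V_GS − V_t)² with V_GS = V_G − I_D·R_S = 2.97 − 0.47·I_D.
Substituting gives 0.431·I_D² − 1.87·I_D + 0.437 = 0, with roots I_D = 0.248 or 4.09 mA.
The root I_D = 4.09 mA gives V_GS = 1.05 V ≤ V_t, so take I_D = 0.248 mA.
Then V_GS = 2.86 V and V_DS = V_DD − I_D(R_D+R_S) = 9.5 − 0.248×8.67 = 7.35 V.
Saturation requires V_DS ≥ V_GS − V_t = 0.357 V; 7.35 ≥ 0.357 ✓.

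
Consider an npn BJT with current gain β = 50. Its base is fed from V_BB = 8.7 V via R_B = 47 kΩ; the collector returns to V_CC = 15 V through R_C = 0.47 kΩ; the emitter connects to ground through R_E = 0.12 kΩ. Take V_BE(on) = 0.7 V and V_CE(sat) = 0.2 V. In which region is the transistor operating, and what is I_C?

Assume active. Base-emitter loop: I_B = (V_BB − V_BE)/(R_B + (β+1)R_E) = (8.7 − 0.7)/(47 + 51×0.12) = 0.151 mA.
I_C = β·I_B = 50×0.151 = 7.53 mA.
V_CE = V_CC − I_C·R_C − I_E·R_E = 15 − 7.53×0.47 − 7.68×0.12 = 10.5 V > V_CE(sat), so the active-region assumption holds.

active; I_C ≈ 7.5 mA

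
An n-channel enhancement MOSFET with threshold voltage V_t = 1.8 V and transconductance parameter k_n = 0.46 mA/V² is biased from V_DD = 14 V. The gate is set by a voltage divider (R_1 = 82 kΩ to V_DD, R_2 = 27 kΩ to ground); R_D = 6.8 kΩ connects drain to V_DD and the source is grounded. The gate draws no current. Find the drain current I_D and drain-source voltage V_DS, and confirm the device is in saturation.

V_G = V_DD·R_2/(R_1+R_2) = 14×27/109 = 3.47 V. With the source grounded, V_GS = V_G = 3.47 V.
Assume saturation: I_D = (k_n/2)(V_GS − V_t)² = (0.46/2)×(3.47 − 1.8)² = 0.23×1.67² = 0.64 mA.
V_DS = V_DD − I_D·R_D = 14 − 0.64×6.8 = 9.65 V.
Saturation requires V_DS ≥ V_GS − V_t = 1.67 V; 9.65 ≥ 1.67 ✓.

I_D ≈ 0.64 mA, V_DS ≈ 9.6 V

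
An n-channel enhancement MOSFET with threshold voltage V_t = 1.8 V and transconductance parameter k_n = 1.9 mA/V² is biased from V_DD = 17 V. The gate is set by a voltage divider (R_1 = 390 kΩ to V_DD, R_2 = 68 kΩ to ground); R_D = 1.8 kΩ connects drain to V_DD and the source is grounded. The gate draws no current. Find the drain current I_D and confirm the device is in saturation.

V_G = V_DD·R_2/(R_1+R_2) = 17×68/458 = 2.52 V. With the source grounded, V_GS = V_G = 2.52 V.
Assume saturation: I_D = (k_n/2)(V_GS − V_t)² = (1.9/2)×(2.52 − 1.8)² = 0.95×0.724² = 0.498 mA.
V_DS = V_DD − I_D·R_D = 17 − 0.498×1.8 = 16.1 V.
Saturation requires V_DS ≥ V_GS − V_t = 0.724 V; 16.1 ≥ 0.724 ✓.

I_D ≈ 0.5 mA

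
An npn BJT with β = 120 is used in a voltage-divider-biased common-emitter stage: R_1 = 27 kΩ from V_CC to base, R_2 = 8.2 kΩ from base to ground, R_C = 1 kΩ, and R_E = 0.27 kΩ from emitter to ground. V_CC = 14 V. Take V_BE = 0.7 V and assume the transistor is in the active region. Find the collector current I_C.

Thevenize the base divider: V_Th = V_CC·R_2/(R_1+R_2) = 14×8.2/35.2 = 3.26 V, R_Th = R_1‖R_2 = 6.29 kΩ.
Base-emitter loop: V_Th = I_B·R_Th + V_BE + (β+1)I_B·R_E, so I_B = (3.26 − 0.7) / (6.29 + 121×0.27) = 0.0657 mA.
I_C = β·I_B = 120×0.0657 = 7.89 mA, and I_E = (β+1)I_B = 7.96 mA.
V_CE = V_CC − I_C·R_C − I_E·R_E = 14 − 7.89×1 − 7.96×0.27 = 3.96 V.
V_CE = 3.96 V > 0.2 V confirms active-region operation.

I_C ≈ 7.9 mA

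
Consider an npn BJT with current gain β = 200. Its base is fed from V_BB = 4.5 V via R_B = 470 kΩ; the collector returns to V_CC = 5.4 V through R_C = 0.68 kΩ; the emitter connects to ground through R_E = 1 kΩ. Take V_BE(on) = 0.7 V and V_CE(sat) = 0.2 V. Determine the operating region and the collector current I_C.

Assume active. Base-emitter loop: I_B = (V_BB − V_BE)/(R_B + (β+1)R_E) = (4.5 − 0.7)/(470 + 201×1) = 0.00566 mA.
I_C = β·I_B = 200×0.00566 = 1.13 mA.
V_CE = V_CC − I_C·R_C − I_E·R_E = 5.4 − 1.13×0.68 − 1.14×1 = 3.49 V > V_CE(sat), so the active-region assumption holds.

active; I_C ≈ 1.1 mA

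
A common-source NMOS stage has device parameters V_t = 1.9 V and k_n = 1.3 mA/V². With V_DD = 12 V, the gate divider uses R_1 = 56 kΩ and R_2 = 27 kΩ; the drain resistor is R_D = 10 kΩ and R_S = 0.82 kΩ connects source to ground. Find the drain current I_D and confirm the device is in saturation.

V_G = V_DD·R_2/(R_1+R_2) = 12×27/83 = 3.9 V.
Assume saturation: I_D = (k_n/2)(V_GS − V_t)² with V_GS = V_G − I_D·R_S = 3.9 − 0.82·I_D.
Substituting gives 0.437·I_D² − 3.14·I_D + 2.61 = 0, with roots I_D = 0.961 or 6.21 mA.
The root I_D = 6.21 mA gives V_GS = -1.19 V ≤ V_t, so take I_D = 0.961 mA.
Then V_GS = 3.12 V and V_DS = V_DD − I_D(R_D+R_S) = 12 − 0.961×10.8 = 1.6 V.
Saturation requires V_DS ≥ V_GS − V_t = 1.22 V; 1.6 ≥ 1.22 ✓.

I_D ≈ 0.96 mA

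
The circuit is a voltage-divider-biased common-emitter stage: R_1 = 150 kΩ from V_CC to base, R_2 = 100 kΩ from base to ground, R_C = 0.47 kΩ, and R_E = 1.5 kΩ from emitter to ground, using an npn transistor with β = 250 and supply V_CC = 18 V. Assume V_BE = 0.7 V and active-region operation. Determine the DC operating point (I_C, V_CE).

Thevenize the base divider: V_Th = V_CC·R_2/(R_1+R_2) = 18×100/250 = 7.2 V, R_Th = R_1‖R_2 = 60 kΩ.
Base-emitter loop: V_Th = I_B·R_Th + V_BE + (β+1)I_B·R_E, so I_B = (7.2 − 0.7) / (60 + 251×1.5) = 0.0149 mA.
I_C = β·I_B = 250×0.0149 = 3.72 mA, and I_E = (β+1)I_B = 3.74 mA.
V_CE = V_CC − I_C·R_C − I_E·R_E = 18 − 3.72×0.47 − 3.74×1.5 = 10.6 V.
V_CE = 10.6 V > 0.2 V confirms active-region operation.

I_C ≈ 3.7 mA, V_CE ≈ 11 V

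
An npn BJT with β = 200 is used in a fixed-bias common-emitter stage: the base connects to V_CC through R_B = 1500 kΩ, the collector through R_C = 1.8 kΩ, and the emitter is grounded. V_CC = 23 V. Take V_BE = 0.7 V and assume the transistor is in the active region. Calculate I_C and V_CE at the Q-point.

Base loop: V_CC = I_B·R_B + V_BE, so I_B = (23 − 0.7)/1500 kΩ = 0.0149 mA.
In the active region I_C = β·I_B = 200 × 0.0149 = 2.97 mA.
Collector loop: V_CE = V_CC − I_C·R_C = 23 − 2.97×1.8 = 17.6 V.
Since V_CE = 17.6 V > V_CE(sat) ≈ 0.2 V, the transistor is in the active region as assumed.

I_C ≈ 3 mA, V_CE ≈ 18 V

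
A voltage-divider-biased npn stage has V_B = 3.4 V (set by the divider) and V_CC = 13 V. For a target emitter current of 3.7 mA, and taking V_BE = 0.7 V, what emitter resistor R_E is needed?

R_E ≈ 0.73 kΩ

V_E = V_B − V_BE = 3.4 − 0.7 = 2.7 V.
R_E = V_E / I_E = 2.7 / 3.7 = 0.73 kΩ.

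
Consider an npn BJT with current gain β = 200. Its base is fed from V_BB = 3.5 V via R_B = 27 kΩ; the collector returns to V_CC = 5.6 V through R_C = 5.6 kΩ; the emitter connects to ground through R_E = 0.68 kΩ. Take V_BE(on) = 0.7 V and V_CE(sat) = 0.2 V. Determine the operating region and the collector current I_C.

saturation; I_C ≈ 0.85 mA

Assume active: I_B = (3.5 − 0.7)/(27 + 201×0.68) = 0.0171 mA, I_C = β·I_B = 3.42 mA.
Then V_CE = 5.6 − 3.42×5.6 − 3.44×0.68 = -15.9 V < 0.2 V — the active assumption fails.
Re-solve with V_CE = 0.2 V. KCL at the emitter: V_E/R_E = (V_BB−0.7−V_E)/R_B + (V_CC−0.2−V_E)/R_C, giving V_E = 0.633 V.
I_C = (V_CC − 0.2 − V_E)/R_C = (5.4 − 0.633)/5.6 = 0.851 mA.
Check: I_B = (2.8 − 0.633)/27 = 0.0802 mA, and β·I_B = 16 mA > I_C, confirming saturation.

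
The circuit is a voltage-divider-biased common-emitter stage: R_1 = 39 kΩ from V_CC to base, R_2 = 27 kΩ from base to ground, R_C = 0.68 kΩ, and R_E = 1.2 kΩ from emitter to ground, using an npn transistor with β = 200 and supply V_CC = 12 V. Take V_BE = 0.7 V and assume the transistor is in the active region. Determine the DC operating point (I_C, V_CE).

Thevenize the base divider: V_Th = V_CC·R_2/(R_1+R_2) = 12×27/66 = 4.91 V, R_Th = R_1‖R_2 = 16 kΩ.
Base-emitter loop: V_Th = I_B·R_Th + V_BE + (β+1)I_B·R_E, so I_B = (4.91 − 0.7) / (16 + 201×1.2) = 0.0164 mA.
I_C = β·I_B = 200×0.0164 = 3.27 mA, and I_E = (β+1)I_B = 3.29 mA.
V_CE = V_CC − I_C·R_C − I_E·R_E = 12 − 3.27×0.68 − 3.29×1.2 = 5.83 V.
V_CE = 5.83 V > 0.2 V confirms active-region operation.

I_C ≈ 3.3 mA, V_CE ≈ 5.8 V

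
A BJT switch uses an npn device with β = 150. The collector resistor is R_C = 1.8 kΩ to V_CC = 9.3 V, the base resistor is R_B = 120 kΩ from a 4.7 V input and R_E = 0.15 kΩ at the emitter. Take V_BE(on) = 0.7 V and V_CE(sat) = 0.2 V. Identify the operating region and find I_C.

Assume active. Base-emitter loop: I_B = (V_BB − V_BE)/(R_B + (β+1)R_E) = (4.7 − 0.7)/(120 + 151×0.15) = 0.028 mA.
I_C = β·I_B = 150×0.028 = 4.21 mA.
V_CE = V_CC − I_C·R_C − I_E·R_E = 9.3 − 4.21×1.8 − 4.23×0.15 = 1.09 V > V_CE(sat), so the active-region assumption holds.

active; I_C ≈ 4.2 mA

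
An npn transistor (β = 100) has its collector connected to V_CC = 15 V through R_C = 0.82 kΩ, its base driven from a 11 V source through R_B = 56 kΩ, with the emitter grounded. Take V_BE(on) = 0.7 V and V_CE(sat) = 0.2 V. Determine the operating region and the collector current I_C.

saturation; I_C ≈ 18 mA

Assume active: I_B = (11 − 0.7)/56 = 0.184 mA, giving I_C = β·I_B = 18.4 mA.
But then V_CE = 15 − 18.4×0.82 = -0.0821 V < V_CE(sat) = 0.2 V — impossible in the active region.
So the transistor is saturated. With V_CE = 0.2 V, I_C = (V_CC − 0.2)/R_C = 14.8/0.82 = 18 mA.
Check: β·I_B = 18.4 mA > I_C = 18 mA, confirming saturation.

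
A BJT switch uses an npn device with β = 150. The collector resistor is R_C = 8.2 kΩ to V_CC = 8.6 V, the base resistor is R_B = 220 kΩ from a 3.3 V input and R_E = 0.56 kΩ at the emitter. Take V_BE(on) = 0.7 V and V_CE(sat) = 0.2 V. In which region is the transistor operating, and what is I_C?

saturation; I_C ≈ 0.96 mA

Assume active: I_B = (3.3 − 0.7)/(220 + 151×0.56) = 0.00854 mA, I_C = β·I_B = 1.28 mA.
Then V_CE = 8.6 − 1.28×8.2 − 1.29×0.56 = -2.62 V < 0.2 V — the active assumption fails.
Re-solve with V_CE = 0.2 V. KCL at the emitter: V_E/R_E = (V_BB−0.7−V_E)/R_B + (V_CC−0.2−V_E)/R_C, giving V_E = 0.542 V.
I_C = (V_CC − 0.2 − V_E)/R_C = (8.4 − 0.542)/8.2 = 0.958 mA.
Check: I_B = (2.6 − 0.542)/220 = 0.00936 mA, and β·I_B = 1.4 mA > I_C, confirming saturation.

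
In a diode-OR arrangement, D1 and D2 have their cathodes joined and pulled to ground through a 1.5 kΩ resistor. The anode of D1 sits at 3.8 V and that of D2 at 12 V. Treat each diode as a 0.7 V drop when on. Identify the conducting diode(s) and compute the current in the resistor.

Only D2 conducts; I_R ≈ 7.5 mA

Assume both conduct. Then node N would need to be at both 3.8−0.7 = 3.1 V and 12−0.7 = 11.3 V, which is impossible.
Assume only D2 conducts: V_N = 12 − 0.7 = 11.3 V, so I_R = 11.3/1.5 = 7.53 mA.
Check D1: its anode-to-cathode voltage is 3.8 − 11.3 = -7.5 V < 0.7 V, so it is off. The assumption is consistent.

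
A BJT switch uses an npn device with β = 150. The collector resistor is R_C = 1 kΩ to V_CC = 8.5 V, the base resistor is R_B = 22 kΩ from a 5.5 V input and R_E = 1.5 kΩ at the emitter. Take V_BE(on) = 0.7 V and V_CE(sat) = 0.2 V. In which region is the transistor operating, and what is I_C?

Assume active. Base-emitter loop: I_B = (V_BB − V_BE)/(R_B + (β+1)R_E) = (5.5 − 0.7)/(22 + 151×1.5) = 0.0193 mA.
I_C = β·I_B = 150×0.0193 = 2.9 mA.
V_CE = V_CC − I_C·R_C − I_E·R_E = 8.5 − 2.9×1 − 2.92×1.5 = 1.23 V > V_CE(sat), so the active-region assumption holds.

active; I_C ≈ 2.9 mA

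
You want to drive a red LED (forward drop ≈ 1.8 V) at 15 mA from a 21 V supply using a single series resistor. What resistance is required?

The resistor drops V_S − V_D = 21 − 1.8 = 19.2 V at 15 mA.
R = 19.2 V / 15 mA = 1.28 kΩ.

R ≈ 1.3 kΩ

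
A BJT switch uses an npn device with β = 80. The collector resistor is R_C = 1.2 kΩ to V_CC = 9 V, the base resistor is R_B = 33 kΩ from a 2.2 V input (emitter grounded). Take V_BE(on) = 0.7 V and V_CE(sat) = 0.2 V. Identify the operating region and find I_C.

Assume active. Base-emitter loop: I_B = (V_BB − V_BE)/R_B = (2.2 − 0.7)/33 = 0.0455 mA.
I_C = β·I_B = 80×0.0455 = 3.64 mA.
V_CE = V_CC − I_C·R_C = 9 − 3.64×1.2 = 4.64 V > V_CE(sat), so the active-region assumption holds.

active; I_C ≈ 3.6 mA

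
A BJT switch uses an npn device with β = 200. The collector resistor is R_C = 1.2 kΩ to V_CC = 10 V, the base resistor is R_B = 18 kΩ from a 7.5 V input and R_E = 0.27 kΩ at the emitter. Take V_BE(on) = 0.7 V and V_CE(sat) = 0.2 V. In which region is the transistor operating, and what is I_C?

saturation; I_C ≈ 6.6 mA

Assume active: I_B = (7.5 − 0.7)/(18 + 201×0.27) = 0.0941 mA, I_C = β·I_B = 18.8 mA.
Then V_CE = 10 − 18.8×1.2 − 18.9×0.27 = -17.7 V < 0.2 V — the active assumption fails.
Re-solve with V_CE = 0.2 V. KCL at the emitter: V_E/R_E = (V_BB−0.7−V_E)/R_B + (V_CC−0.2−V_E)/R_C, giving V_E = 1.86 V.
I_C = (V_CC − 0.2 − V_E)/R_C = (9.8 − 1.86)/1.2 = 6.62 mA.
Check: I_B = (6.8 − 1.86)/18 = 0.274 mA, and β·I_B = 54.9 mA > I_C, confirming saturation.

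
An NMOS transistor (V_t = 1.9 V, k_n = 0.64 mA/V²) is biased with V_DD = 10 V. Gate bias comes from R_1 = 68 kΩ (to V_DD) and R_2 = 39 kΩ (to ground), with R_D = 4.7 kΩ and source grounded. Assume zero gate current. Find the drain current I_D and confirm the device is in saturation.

V_G = V_DD·R_2/(R_1+R_2) = 10×39/107 = 3.64 V. With the source grounded, V_GS = V_G = 3.64 V.
Assume saturation: I_D = (k_n/2)(V_GS − V_t)² = (0.64/2)×(3.64 − 1.9)² = 0.32×1.74² = 0.974 mA.
V_DS = V_DD − I_D·R_D = 10 − 0.974×4.7 = 5.42 V.
Saturation requires V_DS ≥ V_GS − V_t = 1.74 V; 5.42 ≥ 1.74 ✓.

I_D ≈ 0.97 mA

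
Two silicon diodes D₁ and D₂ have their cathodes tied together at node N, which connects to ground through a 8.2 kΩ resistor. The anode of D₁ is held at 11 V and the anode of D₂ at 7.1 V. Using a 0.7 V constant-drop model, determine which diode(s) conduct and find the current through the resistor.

Assume both conduct. Then node N would need to be at both 11−0.7 = 10.3 V and 7.1−0.7 = 6.4 V, which is impossible.
Assume only D₁ conducts: V_N = 11 − 0.7 = 10.3 V, so I_R = 10.3/8.2 = 1.26 mA.
Check D₂: its anode-to-cathode voltage is 7.1 − 10.3 = -3.2 V < 0.7 V, so it is off. The assumption is consistent.

Only D₁ conducts; I_R ≈ 1.3 mA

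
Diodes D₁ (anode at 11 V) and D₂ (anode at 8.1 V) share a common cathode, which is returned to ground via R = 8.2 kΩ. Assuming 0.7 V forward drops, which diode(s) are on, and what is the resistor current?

Only D₁ conducts; I_R ≈ 1.3 mA

Assume both conduct. Then node N would need to be at both 11−0.7 = 10.3 V and 8.1−0.7 = 7.4 V, which is impossible.
Assume only D₁ conducts: V_N = 11 − 0.7 = 10.3 V, so I_R = 10.3/8.2 = 1.26 mA.
Check D₂: its anode-to-cathode voltage is 8.1 − 10.3 = -2.2 V < 0.7 V, so it is off. The assumption is consistent.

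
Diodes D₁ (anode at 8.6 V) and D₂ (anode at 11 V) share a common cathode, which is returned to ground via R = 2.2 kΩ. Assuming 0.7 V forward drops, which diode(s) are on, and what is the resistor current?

Only D₂ conducts; I_R ≈ 4.7 mA

Assume both conduct. Then node N would need to be at both 8.6−0.7 = 7.9 V and 11−0.7 = 10.3 V, which is impossible.
Assume only D₂ conducts: V_N = 11 − 0.7 = 10.3 V, so I_R = 10.3/2.2 = 4.68 mA.
Check D₁: its anode-to-cathode voltage is 8.6 − 10.3 = -1.7 V < 0.7 V, so it is off. The assumption is consistent.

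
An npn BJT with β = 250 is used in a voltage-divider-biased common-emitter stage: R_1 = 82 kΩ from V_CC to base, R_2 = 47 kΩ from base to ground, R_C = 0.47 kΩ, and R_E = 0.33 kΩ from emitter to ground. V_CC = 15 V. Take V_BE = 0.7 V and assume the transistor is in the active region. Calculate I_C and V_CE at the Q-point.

Thevenize the base divider: V_Th = V_CC·R_2/(R_1+R_2) = 15×47/129 = 5.47 V, R_Th = R_1‖R_2 = 29.9 kΩ.
Base-emitter loop: V_Th = I_B·R_Th + V_BE + (β+1)I_B·R_E, so I_B = (5.47 − 0.7) / (29.9 + 251×0.33) = 0.0423 mA.
I_C = β·I_B = 250×0.0423 = 10.6 mA, and I_E = (β+1)I_B = 10.6 mA.
V_CE = V_CC − I_C·R_C − I_E·R_E = 15 − 10.6×0.47 − 10.6×0.33 = 6.53 V.
V_CE = 6.53 V > 0.2 V confirms active-region operation.

I_C ≈ 11 mA, V_CE ≈ 6.5 V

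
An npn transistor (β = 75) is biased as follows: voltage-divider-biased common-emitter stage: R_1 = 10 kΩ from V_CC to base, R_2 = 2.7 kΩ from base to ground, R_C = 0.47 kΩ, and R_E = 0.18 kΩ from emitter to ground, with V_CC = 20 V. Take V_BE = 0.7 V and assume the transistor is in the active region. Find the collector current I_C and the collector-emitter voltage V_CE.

I_C ≈ 17 mA, V_CE ≈ 9 V

Thevenize the base divider: V_Th = V_CC·R_2/(R_1+R_2) = 20×2.7/12.7 = 4.25 V, R_Th = R_1‖R_2 = 2.13 kΩ.
Base-emitter loop: V_Th = I_B·R_Th + V_BE + (β+1)I_B·R_E, so I_B = (4.25 − 0.7) / (2.13 + 76×0.18) = 0.225 mA.
I_C = β·I_B = 75×0.225 = 16.9 mA, and I_E = (β+1)I_B = 17.1 mA.
V_CE = V_CC − I_C·R_C − I_E·R_E = 20 − 16.9×0.47 − 17.1×0.18 = 9 V.
V_CE = 9 V > 0.2 V confirms active-region operation.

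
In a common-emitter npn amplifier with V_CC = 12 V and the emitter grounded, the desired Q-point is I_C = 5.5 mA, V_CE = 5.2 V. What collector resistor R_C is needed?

Collector loop: V_CC = I_C·R_C + V_CE.
R_C = (V_CC − V_CE)/I_C = (12 − 5.2)/5.5 = 1.24 kΩ.

R_C ≈ 1.2 kΩ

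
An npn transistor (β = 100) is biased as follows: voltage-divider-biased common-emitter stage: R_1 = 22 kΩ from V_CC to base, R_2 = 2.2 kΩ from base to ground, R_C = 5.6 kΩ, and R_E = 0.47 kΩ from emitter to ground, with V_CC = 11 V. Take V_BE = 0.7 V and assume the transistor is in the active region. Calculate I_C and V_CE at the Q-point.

Thevenize the base divider: V_Th = V_CC·R_2/(R_1+R_2) = 11×2.2/24.2 = 1 V, R_Th = R_1‖R_2 = 2 kΩ.
Base-emitter loop: V_Th = I_B·R_Th + V_BE + (β+1)I_B·R_E, so I_B = (1 − 0.7) / (2 + 101×0.47) = 0.00606 mA.
I_C = β·I_B = 100×0.00606 = 0.606 mA, and I_E = (β+1)I_B = 0.612 mA.
V_CE = V_CC − I_C·R_C − I_E·R_E = 11 − 0.606×5.6 − 0.612×0.47 = 7.32 V.
V_CE = 7.32 V > 0.2 V confirms active-region operation.

I_C ≈ 0.61 mA, V_CE ≈ 7.3 V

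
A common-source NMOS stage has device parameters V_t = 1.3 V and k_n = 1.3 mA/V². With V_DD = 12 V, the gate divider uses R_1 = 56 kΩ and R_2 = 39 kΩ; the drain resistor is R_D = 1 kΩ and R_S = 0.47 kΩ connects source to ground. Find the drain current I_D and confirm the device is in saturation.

I_D ≈ 3.1 mA

V_G = V_DD·R_2/(R_1+R_2) = 12×39/95 = 4.93 V.
Assume saturation: I_D = (k_n/2)(V_GS − V_t)² with V_GS = V_G − I_D·R_S = 4.93 − 0.47·I_D.
Substituting gives 0.144·I_D² − 3.22·I_D + 8.55 = 0, with roots I_D = 3.08 or 19.3 mA.
The root I_D = 19.3 mA gives V_GS = -4.15 V ≤ V_t, so take I_D = 3.08 mA.
Then V_GS = 3.48 V and V_DS = V_DD − I_D(R_D+R_S) = 12 − 3.08×1.47 = 7.47 V.
Saturation requires V_DS ≥ V_GS − V_t = 2.18 V; 7.47 ≥ 2.18 ✓.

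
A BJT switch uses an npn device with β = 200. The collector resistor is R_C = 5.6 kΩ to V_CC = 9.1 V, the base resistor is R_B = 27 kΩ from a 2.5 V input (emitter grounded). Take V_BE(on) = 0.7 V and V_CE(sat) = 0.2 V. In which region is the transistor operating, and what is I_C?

saturation; I_C ≈ 1.6 mA

Assume active: I_B = (2.5 − 0.7)/27 = 0.0667 mA, giving I_C = β·I_B = 13.3 mA.
But then V_CE = 9.1 − 13.3×5.6 = -65.6 V < V_CE(sat) = 0.2 V — impossible in the active region.
So the transistor is saturated. With V_CE = 0.2 V, I_C = (V_CC − 0.2)/R_C = 8.9/5.6 = 1.59 mA.
Check: β·I_B = 13.3 mA > I_C = 1.59 mA, confirming saturation.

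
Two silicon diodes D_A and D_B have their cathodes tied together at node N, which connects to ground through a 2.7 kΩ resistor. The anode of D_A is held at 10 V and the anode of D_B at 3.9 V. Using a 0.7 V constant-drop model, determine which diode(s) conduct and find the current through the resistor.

Only D_A conducts; I_R ≈ 3.4 mA

Assume both conduct. Then node N would need to be at both 10−0.7 = 9.3 V and 3.9−0.7 = 3.2 V, which is impossible.
Assume only D_A conducts: V_N = 10 − 0.7 = 9.3 V, so I_R = 9.3/2.7 = 3.44 mA.
Check D_B: its anode-to-cathode voltage is 3.9 − 9.3 = -5.4 V < 0.7 V, so it is off. The assumption is consistent.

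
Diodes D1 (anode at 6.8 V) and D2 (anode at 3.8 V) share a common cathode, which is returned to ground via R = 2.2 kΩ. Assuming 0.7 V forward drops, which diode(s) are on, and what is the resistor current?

Assume both conduct. Then node N would need to be at both 6.8−0.7 = 6.1 V and 3.8−0.7 = 3.1 V, which is impossible.
Assume only D1 conducts: V_N = 6.8 − 0.7 = 6.1 V, so I_R = 6.1/2.2 = 2.77 mA.
Check D2: its anode-to-cathode voltage is 3.8 − 6.1 = -2.3 V < 0.7 V, so it is off. The assumption is consistent.

Only D1 conducts; I_R ≈ 2.8 mA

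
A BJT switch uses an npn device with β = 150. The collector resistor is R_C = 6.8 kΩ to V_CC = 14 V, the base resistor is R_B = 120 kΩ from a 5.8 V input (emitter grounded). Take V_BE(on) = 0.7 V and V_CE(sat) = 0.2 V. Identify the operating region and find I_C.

Assume active: I_B = (5.8 − 0.7)/120 = 0.0425 mA, giving I_C = β·I_B = 6.37 mA.
But then V_CE = 14 − 6.37×6.8 = -29.3 V < V_CE(sat) = 0.2 V — impossible in the active region.
So the transistor is saturated. With V_CE = 0.2 V, I_C = (V_CC − 0.2)/R_C = 13.8/6.8 = 2.03 mA.
Check: β·I_B = 6.37 mA > I_C = 2.03 mA, confirming saturation.

saturation; I_C ≈ 2 mA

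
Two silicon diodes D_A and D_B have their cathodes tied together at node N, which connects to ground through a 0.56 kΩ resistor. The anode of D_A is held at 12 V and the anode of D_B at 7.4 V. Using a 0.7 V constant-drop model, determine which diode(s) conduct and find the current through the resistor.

Only D_A conducts; I_R ≈ 20 mA

Assume both conduct. Then node N would need to be at both 12−0.7 = 11.3 V and 7.4−0.7 = 6.7 V, which is impossible.
Assume only D_A conducts: V_N = 12 − 0.7 = 11.3 V, so I_R = 11.3/0.56 = 20.2 mA.
Check D_B: its anode-to-cathode voltage is 7.4 − 11.3 = -3.9 V < 0.7 V, so it is off. The assumption is consistent.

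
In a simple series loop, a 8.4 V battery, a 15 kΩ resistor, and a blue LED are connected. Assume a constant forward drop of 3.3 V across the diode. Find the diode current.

KVL around the loop: 8.4 = V_D + I·R = 3.3 + I × 15 kΩ.
So I = (8.4 − 3.3) / 15 kΩ = 5.1 / 15 = 0.34 mA.

I ≈ 0.34 mA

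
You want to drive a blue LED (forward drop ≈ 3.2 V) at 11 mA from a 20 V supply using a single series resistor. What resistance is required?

The resistor drops V_S − V_D = 20 − 3.2 = 16.8 V at 11 mA.
R = 16.8 V / 11 mA = 1.53 kΩ.

R ≈ 1.5 kΩ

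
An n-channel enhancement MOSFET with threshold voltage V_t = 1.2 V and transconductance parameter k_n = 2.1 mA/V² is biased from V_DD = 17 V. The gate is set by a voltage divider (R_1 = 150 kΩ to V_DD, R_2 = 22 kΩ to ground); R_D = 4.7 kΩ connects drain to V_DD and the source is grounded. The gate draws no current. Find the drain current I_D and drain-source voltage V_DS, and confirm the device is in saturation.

I_D ≈ 1 mA, V_DS ≈ 12 V

V_G = V_DD·R_2/(R_1+R_2) = 17×22/172 = 2.17 V. With the source grounded, V_GS = V_G = 2.17 V.
Assume saturation: I_D = (k_n/2)(V_GS − V_t)² = (2.1/2)×(2.17 − 1.2)² = 1.05×0.974² = 0.997 mA.
V_DS = V_DD − I_D·R_D = 17 − 0.997×4.7 = 12.3 V.
Saturation requires V_DS ≥ V_GS − V_t = 0.974 V; 12.3 ≥ 0.974 ✓.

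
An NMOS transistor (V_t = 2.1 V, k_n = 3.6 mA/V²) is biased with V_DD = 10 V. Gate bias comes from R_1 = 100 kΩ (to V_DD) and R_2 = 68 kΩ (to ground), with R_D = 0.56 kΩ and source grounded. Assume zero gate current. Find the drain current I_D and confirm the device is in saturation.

V_G = V_DD·R_2/(R_1+R_2) = 10×68/168 = 4.05 V. With the source grounded, V_GS = V_G = 4.05 V.
Assume saturation: I_D = (k_n/2)(V_GS − V_t)² = (3.6/2)×(4.05 − 2.1)² = 1.8×1.95² = 6.83 mA.
V_DS = V_DD − I_D·R_D = 10 − 6.83×0.56 = 6.18 V.
Saturation requires V_DS ≥ V_GS − V_t = 1.95 V; 6.18 ≥ 1.95 ✓.

I_D ≈ 6.8 mA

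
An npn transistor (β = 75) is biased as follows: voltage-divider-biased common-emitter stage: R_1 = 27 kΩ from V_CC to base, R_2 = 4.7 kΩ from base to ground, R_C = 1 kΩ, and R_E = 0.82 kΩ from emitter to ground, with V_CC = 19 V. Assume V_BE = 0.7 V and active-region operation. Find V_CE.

V_CE ≈ 15 V

Thevenize the base divider: V_Th = V_CC·R_2/(R_1+R_2) = 19×4.7/31.7 = 2.82 V, R_Th = R_1‖R_2 = 4 kΩ.
Base-emitter loop: V_Th = I_B·R_Th + V_BE + (β+1)I_B·R_E, so I_B = (2.82 − 0.7) / (4 + 76×0.82) = 0.0319 mA.
I_C = β·I_B = 75×0.0319 = 2.39 mA, and I_E = (β+1)I_B = 2.43 mA.
V_CE = V_CC − I_C·R_C − I_E·R_E = 19 − 2.39×1 − 2.43×0.82 = 14.6 V.
V_CE = 14.6 V > 0.2 V confirms active-region operation.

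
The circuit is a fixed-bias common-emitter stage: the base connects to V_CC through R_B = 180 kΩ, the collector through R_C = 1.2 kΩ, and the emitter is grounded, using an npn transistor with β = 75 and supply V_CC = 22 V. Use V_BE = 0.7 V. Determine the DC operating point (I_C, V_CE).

Base loop: V_CC = I_B·R_B + V_BE, so I_B = (22 − 0.7)/180 kΩ = 0.118 mA.
In the active region I_C = β·I_B = 75 × 0.118 = 8.88 mA.
Collector loop: V_CE = V_CC − I_C·R_C = 22 − 8.88×1.2 = 11.3 V.
Since V_CE = 11.3 V > V_CE(sat) ≈ 0.2 V, the transistor is in the active region as assumed.

I_C ≈ 8.9 mA, V_CE ≈ 11 V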